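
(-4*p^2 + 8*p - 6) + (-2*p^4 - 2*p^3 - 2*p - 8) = -2*p^4 - 2*p^3 - 4*p^2 + 6*p - 14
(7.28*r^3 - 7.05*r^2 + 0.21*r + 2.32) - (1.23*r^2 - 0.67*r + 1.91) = 7.28*r^3 - 8.28*r^2 + 0.88*r + 0.41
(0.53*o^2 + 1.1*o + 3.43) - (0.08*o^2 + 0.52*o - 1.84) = 0.45*o^2 + 0.58*o + 5.27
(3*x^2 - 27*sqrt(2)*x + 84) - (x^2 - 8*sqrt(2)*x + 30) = 2*x^2 - 19*sqrt(2)*x + 54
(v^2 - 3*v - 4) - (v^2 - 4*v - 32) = v + 28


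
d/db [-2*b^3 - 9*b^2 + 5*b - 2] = -6*b^2 - 18*b + 5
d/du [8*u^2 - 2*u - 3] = 16*u - 2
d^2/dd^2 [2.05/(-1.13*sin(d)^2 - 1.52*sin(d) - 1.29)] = (10.47058*sin(d)^4 + 10.56324*sin(d)^3 - 22.92269*sin(d)^2 - 25.14612*sin(d) - 3.49607)/(1.13*sin(d)^2 + 1.52*sin(d) + 1.29)^3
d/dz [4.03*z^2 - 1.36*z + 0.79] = 8.06*z - 1.36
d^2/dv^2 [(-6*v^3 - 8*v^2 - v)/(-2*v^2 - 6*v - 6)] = (13*v^3 + 90*v^2 + 153*v + 63)/(v^6 + 9*v^5 + 36*v^4 + 81*v^3 + 108*v^2 + 81*v + 27)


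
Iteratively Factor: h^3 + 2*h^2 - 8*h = (h)*(h^2 + 2*h - 8) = h*(h + 4)*(h - 2)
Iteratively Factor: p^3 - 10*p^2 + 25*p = (p - 5)*(p^2 - 5*p) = (p - 5)^2*(p)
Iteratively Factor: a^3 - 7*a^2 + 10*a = (a)*(a^2 - 7*a + 10) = a*(a - 2)*(a - 5)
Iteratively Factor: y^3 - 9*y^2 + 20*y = (y - 4)*(y^2 - 5*y) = (y - 5)*(y - 4)*(y)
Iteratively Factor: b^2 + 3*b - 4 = (b + 4)*(b - 1)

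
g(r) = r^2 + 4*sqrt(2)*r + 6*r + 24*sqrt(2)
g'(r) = 2*r + 4*sqrt(2) + 6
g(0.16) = 35.83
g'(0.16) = 11.98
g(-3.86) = 3.85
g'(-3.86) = 3.94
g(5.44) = 126.95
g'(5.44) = 22.54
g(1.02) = 46.87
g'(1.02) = 13.70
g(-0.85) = 24.76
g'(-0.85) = 9.96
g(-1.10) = 22.33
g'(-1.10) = 9.46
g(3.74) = 91.53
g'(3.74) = 19.14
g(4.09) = 98.35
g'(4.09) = 19.84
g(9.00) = 219.85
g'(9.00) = 29.66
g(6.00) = 139.88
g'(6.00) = 23.66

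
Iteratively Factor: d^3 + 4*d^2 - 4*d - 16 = (d + 2)*(d^2 + 2*d - 8) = (d + 2)*(d + 4)*(d - 2)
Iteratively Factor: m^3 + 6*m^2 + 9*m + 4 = (m + 1)*(m^2 + 5*m + 4) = (m + 1)^2*(m + 4)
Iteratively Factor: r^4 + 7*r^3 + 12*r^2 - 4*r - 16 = (r + 2)*(r^3 + 5*r^2 + 2*r - 8) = (r + 2)^2*(r^2 + 3*r - 4) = (r - 1)*(r + 2)^2*(r + 4)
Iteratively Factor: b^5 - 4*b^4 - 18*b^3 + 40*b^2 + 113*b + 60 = (b - 4)*(b^4 - 18*b^2 - 32*b - 15) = (b - 4)*(b + 3)*(b^3 - 3*b^2 - 9*b - 5) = (b - 5)*(b - 4)*(b + 3)*(b^2 + 2*b + 1) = (b - 5)*(b - 4)*(b + 1)*(b + 3)*(b + 1)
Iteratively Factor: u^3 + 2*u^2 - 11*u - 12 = (u - 3)*(u^2 + 5*u + 4) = (u - 3)*(u + 4)*(u + 1)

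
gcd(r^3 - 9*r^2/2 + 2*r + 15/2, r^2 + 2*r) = 1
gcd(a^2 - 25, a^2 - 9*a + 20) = a - 5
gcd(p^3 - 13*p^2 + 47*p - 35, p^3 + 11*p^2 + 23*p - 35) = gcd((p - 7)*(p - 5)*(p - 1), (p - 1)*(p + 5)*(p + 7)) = p - 1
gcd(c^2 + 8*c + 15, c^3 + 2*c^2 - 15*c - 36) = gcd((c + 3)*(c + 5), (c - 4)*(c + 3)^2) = c + 3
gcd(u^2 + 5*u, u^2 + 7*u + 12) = 1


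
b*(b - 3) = b^2 - 3*b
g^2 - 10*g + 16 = (g - 8)*(g - 2)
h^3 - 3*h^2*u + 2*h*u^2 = h*(h - 2*u)*(h - u)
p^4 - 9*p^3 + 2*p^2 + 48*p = p*(p - 8)*(p - 3)*(p + 2)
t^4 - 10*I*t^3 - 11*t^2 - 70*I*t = t*(t - 7*I)*(t - 5*I)*(t + 2*I)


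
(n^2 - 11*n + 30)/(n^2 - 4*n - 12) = (n - 5)/(n + 2)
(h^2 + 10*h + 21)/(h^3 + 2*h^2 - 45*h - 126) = (h + 7)/(h^2 - h - 42)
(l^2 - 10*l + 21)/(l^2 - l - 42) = (l - 3)/(l + 6)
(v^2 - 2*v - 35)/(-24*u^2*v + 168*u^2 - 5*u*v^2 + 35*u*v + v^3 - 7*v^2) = (-v - 5)/(24*u^2 + 5*u*v - v^2)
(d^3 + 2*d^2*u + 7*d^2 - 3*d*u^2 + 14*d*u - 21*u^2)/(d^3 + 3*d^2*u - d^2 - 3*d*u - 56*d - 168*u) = (d - u)/(d - 8)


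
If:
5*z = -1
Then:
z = -1/5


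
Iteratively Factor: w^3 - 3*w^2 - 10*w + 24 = (w - 2)*(w^2 - w - 12) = (w - 2)*(w + 3)*(w - 4)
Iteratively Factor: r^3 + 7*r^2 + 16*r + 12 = (r + 2)*(r^2 + 5*r + 6) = (r + 2)^2*(r + 3)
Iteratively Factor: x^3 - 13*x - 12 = (x + 1)*(x^2 - x - 12) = (x + 1)*(x + 3)*(x - 4)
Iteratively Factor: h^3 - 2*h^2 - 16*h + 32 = (h + 4)*(h^2 - 6*h + 8) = (h - 4)*(h + 4)*(h - 2)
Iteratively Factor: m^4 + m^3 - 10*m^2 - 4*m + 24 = (m + 2)*(m^3 - m^2 - 8*m + 12) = (m - 2)*(m + 2)*(m^2 + m - 6) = (m - 2)*(m + 2)*(m + 3)*(m - 2)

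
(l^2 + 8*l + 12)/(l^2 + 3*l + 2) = (l + 6)/(l + 1)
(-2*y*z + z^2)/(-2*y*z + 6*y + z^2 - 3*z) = z/(z - 3)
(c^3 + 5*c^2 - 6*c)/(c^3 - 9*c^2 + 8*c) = (c + 6)/(c - 8)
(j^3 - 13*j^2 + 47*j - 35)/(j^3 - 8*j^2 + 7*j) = (j - 5)/j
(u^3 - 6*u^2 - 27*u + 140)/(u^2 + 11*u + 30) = (u^2 - 11*u + 28)/(u + 6)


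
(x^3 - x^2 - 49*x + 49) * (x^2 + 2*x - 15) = x^5 + x^4 - 66*x^3 - 34*x^2 + 833*x - 735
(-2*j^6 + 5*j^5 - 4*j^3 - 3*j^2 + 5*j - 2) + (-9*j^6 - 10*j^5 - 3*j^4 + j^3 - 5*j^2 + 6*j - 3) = -11*j^6 - 5*j^5 - 3*j^4 - 3*j^3 - 8*j^2 + 11*j - 5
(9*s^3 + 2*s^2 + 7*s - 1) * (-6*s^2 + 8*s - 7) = -54*s^5 + 60*s^4 - 89*s^3 + 48*s^2 - 57*s + 7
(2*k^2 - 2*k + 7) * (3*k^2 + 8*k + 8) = 6*k^4 + 10*k^3 + 21*k^2 + 40*k + 56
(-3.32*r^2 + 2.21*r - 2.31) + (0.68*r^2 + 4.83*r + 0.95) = -2.64*r^2 + 7.04*r - 1.36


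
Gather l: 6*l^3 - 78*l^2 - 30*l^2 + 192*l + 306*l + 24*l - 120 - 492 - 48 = 6*l^3 - 108*l^2 + 522*l - 660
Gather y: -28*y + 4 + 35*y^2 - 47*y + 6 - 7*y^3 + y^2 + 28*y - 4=-7*y^3 + 36*y^2 - 47*y + 6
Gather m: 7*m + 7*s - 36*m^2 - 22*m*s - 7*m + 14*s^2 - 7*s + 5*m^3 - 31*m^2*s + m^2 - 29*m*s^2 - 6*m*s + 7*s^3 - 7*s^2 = 5*m^3 + m^2*(-31*s - 35) + m*(-29*s^2 - 28*s) + 7*s^3 + 7*s^2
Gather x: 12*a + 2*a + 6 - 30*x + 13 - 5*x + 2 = 14*a - 35*x + 21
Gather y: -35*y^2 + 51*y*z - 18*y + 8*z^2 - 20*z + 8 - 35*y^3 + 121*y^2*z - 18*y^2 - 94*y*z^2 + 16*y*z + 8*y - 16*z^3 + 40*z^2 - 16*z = -35*y^3 + y^2*(121*z - 53) + y*(-94*z^2 + 67*z - 10) - 16*z^3 + 48*z^2 - 36*z + 8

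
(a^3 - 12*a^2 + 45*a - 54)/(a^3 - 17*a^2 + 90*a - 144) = (a - 3)/(a - 8)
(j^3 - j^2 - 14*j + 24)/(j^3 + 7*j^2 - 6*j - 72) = (j - 2)/(j + 6)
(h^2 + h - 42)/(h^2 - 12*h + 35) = (h^2 + h - 42)/(h^2 - 12*h + 35)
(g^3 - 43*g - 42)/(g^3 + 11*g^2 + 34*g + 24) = (g - 7)/(g + 4)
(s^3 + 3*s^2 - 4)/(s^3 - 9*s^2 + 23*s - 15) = (s^2 + 4*s + 4)/(s^2 - 8*s + 15)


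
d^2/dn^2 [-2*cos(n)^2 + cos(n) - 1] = -cos(n) + 4*cos(2*n)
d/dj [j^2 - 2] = 2*j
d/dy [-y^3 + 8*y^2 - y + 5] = -3*y^2 + 16*y - 1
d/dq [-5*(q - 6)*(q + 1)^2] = 5*(11 - 3*q)*(q + 1)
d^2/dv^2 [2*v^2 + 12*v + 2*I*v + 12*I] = 4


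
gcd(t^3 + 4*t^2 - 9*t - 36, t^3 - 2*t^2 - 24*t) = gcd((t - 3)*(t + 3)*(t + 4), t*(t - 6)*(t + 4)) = t + 4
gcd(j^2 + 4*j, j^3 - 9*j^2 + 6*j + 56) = 1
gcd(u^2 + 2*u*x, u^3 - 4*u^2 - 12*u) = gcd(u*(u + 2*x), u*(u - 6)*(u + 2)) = u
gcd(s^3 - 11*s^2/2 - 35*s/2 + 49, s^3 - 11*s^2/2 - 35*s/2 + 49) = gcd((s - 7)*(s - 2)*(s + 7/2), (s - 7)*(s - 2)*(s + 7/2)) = s^3 - 11*s^2/2 - 35*s/2 + 49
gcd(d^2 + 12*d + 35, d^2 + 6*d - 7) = d + 7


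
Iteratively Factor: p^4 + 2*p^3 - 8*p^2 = (p + 4)*(p^3 - 2*p^2) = p*(p + 4)*(p^2 - 2*p) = p*(p - 2)*(p + 4)*(p)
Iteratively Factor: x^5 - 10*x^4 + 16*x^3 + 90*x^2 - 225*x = (x)*(x^4 - 10*x^3 + 16*x^2 + 90*x - 225) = x*(x - 5)*(x^3 - 5*x^2 - 9*x + 45) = x*(x - 5)^2*(x^2 - 9) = x*(x - 5)^2*(x - 3)*(x + 3)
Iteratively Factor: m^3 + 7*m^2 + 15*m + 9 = (m + 1)*(m^2 + 6*m + 9) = (m + 1)*(m + 3)*(m + 3)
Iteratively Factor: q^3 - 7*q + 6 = (q - 2)*(q^2 + 2*q - 3) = (q - 2)*(q - 1)*(q + 3)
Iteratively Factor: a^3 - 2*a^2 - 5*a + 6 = (a - 3)*(a^2 + a - 2) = (a - 3)*(a + 2)*(a - 1)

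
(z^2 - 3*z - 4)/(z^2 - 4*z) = (z + 1)/z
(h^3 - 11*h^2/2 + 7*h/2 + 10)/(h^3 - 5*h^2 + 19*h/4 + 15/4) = 2*(h^2 - 3*h - 4)/(2*h^2 - 5*h - 3)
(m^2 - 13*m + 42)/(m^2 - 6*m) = (m - 7)/m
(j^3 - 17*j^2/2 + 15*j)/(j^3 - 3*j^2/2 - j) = (-2*j^2 + 17*j - 30)/(-2*j^2 + 3*j + 2)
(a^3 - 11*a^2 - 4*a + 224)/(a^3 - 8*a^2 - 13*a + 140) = (a - 8)/(a - 5)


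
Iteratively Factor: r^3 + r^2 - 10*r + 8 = (r + 4)*(r^2 - 3*r + 2) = (r - 1)*(r + 4)*(r - 2)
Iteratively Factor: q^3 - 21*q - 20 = (q + 4)*(q^2 - 4*q - 5) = (q - 5)*(q + 4)*(q + 1)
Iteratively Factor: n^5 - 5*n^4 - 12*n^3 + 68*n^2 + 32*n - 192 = (n - 4)*(n^4 - n^3 - 16*n^2 + 4*n + 48) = (n - 4)*(n + 2)*(n^3 - 3*n^2 - 10*n + 24) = (n - 4)*(n - 2)*(n + 2)*(n^2 - n - 12) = (n - 4)^2*(n - 2)*(n + 2)*(n + 3)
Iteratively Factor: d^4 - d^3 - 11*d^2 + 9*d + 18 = (d + 3)*(d^3 - 4*d^2 + d + 6) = (d - 2)*(d + 3)*(d^2 - 2*d - 3) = (d - 2)*(d + 1)*(d + 3)*(d - 3)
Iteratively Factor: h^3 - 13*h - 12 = (h + 3)*(h^2 - 3*h - 4) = (h + 1)*(h + 3)*(h - 4)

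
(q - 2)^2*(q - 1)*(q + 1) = q^4 - 4*q^3 + 3*q^2 + 4*q - 4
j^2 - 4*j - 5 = (j - 5)*(j + 1)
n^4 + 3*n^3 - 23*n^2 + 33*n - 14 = (n - 2)*(n - 1)^2*(n + 7)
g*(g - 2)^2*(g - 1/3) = g^4 - 13*g^3/3 + 16*g^2/3 - 4*g/3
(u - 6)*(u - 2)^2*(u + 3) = u^4 - 7*u^3 - 2*u^2 + 60*u - 72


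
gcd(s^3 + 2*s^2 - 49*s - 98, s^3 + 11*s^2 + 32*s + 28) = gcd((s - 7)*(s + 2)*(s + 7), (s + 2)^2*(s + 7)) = s^2 + 9*s + 14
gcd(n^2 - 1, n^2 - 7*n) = 1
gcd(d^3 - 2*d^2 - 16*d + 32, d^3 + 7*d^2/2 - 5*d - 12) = d^2 + 2*d - 8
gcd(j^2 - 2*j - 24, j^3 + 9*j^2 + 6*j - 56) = j + 4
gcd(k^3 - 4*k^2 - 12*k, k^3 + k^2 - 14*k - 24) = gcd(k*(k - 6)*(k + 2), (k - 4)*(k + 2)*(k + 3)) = k + 2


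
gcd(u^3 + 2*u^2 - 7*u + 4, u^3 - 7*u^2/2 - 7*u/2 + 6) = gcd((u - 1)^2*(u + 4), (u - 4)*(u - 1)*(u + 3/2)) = u - 1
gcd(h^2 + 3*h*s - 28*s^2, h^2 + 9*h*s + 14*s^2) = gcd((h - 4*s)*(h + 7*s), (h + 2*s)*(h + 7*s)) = h + 7*s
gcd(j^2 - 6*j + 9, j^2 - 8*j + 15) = j - 3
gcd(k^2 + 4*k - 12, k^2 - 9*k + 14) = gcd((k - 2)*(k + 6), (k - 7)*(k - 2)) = k - 2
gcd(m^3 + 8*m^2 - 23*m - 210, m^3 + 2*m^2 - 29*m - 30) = m^2 + m - 30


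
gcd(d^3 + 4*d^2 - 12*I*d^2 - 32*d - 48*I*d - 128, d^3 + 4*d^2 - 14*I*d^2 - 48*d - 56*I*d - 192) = d^2 + d*(4 - 8*I) - 32*I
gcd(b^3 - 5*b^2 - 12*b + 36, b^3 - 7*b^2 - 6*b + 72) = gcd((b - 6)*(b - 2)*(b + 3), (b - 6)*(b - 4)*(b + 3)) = b^2 - 3*b - 18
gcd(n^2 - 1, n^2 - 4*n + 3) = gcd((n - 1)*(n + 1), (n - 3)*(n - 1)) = n - 1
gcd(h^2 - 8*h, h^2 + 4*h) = h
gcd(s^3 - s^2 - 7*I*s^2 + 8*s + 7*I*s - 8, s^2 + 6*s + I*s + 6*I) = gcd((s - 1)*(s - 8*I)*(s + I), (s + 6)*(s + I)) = s + I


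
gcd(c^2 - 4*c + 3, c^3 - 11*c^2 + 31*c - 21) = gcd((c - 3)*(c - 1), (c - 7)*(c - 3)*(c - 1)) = c^2 - 4*c + 3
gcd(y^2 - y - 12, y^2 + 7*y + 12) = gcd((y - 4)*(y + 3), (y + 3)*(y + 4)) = y + 3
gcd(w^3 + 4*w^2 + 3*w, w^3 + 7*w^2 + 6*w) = w^2 + w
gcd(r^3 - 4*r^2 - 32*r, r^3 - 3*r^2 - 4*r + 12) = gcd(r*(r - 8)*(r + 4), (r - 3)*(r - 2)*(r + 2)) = 1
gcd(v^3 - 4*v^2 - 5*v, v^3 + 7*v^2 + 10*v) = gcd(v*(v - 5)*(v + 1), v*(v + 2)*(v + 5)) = v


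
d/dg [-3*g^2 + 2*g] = 2 - 6*g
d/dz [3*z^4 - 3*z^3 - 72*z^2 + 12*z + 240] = 12*z^3 - 9*z^2 - 144*z + 12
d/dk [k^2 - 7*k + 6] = 2*k - 7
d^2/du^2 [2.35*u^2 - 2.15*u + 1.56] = 4.70000000000000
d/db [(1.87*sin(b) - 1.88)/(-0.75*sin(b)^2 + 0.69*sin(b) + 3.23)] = (1.4025*sin(b)^2 - 2.82*sin(b) + 7.3373)*cos(b)/(0.5625*sin(b)^4 - 1.035*sin(b)^3 - 4.3689*sin(b)^2 + 4.4574*sin(b) + 10.4329)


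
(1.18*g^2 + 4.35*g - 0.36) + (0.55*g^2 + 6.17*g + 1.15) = 1.73*g^2 + 10.52*g + 0.79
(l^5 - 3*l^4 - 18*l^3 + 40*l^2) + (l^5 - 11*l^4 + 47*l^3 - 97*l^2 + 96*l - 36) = 2*l^5 - 14*l^4 + 29*l^3 - 57*l^2 + 96*l - 36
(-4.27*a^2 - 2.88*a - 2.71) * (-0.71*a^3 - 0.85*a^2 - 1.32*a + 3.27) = 3.0317*a^5 + 5.6743*a^4 + 10.0085*a^3 - 7.8578*a^2 - 5.8404*a - 8.8617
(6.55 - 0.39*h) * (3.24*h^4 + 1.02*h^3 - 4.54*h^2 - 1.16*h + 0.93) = -1.2636*h^5 + 20.8242*h^4 + 8.4516*h^3 - 29.2846*h^2 - 7.9607*h + 6.0915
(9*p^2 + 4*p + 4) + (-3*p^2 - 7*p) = 6*p^2 - 3*p + 4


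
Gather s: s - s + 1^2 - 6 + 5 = 0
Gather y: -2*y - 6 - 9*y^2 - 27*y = -9*y^2 - 29*y - 6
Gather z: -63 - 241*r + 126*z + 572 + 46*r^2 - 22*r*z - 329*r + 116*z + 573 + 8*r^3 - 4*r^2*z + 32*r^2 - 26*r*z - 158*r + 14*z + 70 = 8*r^3 + 78*r^2 - 728*r + z*(-4*r^2 - 48*r + 256) + 1152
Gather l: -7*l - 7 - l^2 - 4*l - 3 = -l^2 - 11*l - 10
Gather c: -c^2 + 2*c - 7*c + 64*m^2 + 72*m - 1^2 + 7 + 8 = -c^2 - 5*c + 64*m^2 + 72*m + 14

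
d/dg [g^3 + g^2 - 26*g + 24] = 3*g^2 + 2*g - 26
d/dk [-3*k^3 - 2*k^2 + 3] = k*(-9*k - 4)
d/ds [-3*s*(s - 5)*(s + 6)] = -9*s^2 - 6*s + 90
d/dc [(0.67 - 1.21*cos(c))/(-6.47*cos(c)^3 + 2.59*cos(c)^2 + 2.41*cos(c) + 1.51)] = (15.6574*cos(c)^3 - 16.1386*cos(c)^2 + 3.4706*cos(c) + 3.4418)*sin(c)/(41.8609*cos(c)^6 - 33.5146*cos(c)^5 - 24.4773*cos(c)^4 - 7.0556*cos(c)^3 + 13.6299*cos(c)^2 + 7.2782*cos(c) + 2.2801)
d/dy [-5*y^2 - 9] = -10*y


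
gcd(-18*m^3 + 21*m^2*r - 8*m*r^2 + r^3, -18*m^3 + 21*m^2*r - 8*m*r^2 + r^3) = -18*m^3 + 21*m^2*r - 8*m*r^2 + r^3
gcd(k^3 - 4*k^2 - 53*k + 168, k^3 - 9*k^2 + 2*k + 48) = k^2 - 11*k + 24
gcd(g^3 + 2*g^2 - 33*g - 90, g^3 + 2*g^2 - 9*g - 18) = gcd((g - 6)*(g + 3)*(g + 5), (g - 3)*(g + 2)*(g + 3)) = g + 3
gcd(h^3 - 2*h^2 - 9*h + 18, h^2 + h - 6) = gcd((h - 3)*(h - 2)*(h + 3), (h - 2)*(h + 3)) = h^2 + h - 6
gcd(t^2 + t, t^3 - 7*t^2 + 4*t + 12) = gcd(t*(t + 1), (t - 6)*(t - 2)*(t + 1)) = t + 1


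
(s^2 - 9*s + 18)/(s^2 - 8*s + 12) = (s - 3)/(s - 2)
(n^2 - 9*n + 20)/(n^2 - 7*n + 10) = (n - 4)/(n - 2)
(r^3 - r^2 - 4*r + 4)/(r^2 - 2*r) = r + 1 - 2/r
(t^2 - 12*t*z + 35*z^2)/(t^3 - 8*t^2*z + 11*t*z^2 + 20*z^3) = (-t + 7*z)/(-t^2 + 3*t*z + 4*z^2)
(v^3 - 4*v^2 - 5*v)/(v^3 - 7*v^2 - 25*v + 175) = v*(v + 1)/(v^2 - 2*v - 35)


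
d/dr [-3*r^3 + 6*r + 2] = 6 - 9*r^2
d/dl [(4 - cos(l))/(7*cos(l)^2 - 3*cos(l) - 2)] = 7*(sin(l)^2 + 8*cos(l) - 3)*sin(l)/(-7*cos(l)^2 + 3*cos(l) + 2)^2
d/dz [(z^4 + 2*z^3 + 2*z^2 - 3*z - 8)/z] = 3*z^2 + 4*z + 2 + 8/z^2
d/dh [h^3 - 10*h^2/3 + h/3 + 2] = 3*h^2 - 20*h/3 + 1/3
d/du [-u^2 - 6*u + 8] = -2*u - 6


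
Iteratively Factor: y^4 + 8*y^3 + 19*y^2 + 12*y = (y + 4)*(y^3 + 4*y^2 + 3*y) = (y + 3)*(y + 4)*(y^2 + y) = y*(y + 3)*(y + 4)*(y + 1)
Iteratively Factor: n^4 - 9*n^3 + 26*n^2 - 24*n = (n - 4)*(n^3 - 5*n^2 + 6*n) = (n - 4)*(n - 3)*(n^2 - 2*n) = (n - 4)*(n - 3)*(n - 2)*(n)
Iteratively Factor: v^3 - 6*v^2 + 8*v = (v - 4)*(v^2 - 2*v) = (v - 4)*(v - 2)*(v)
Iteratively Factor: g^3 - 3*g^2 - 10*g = (g - 5)*(g^2 + 2*g) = (g - 5)*(g + 2)*(g)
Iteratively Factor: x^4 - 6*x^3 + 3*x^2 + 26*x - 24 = (x - 4)*(x^3 - 2*x^2 - 5*x + 6) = (x - 4)*(x - 3)*(x^2 + x - 2) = (x - 4)*(x - 3)*(x - 1)*(x + 2)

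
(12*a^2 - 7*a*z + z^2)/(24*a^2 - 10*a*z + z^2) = (-3*a + z)/(-6*a + z)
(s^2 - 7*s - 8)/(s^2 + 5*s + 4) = (s - 8)/(s + 4)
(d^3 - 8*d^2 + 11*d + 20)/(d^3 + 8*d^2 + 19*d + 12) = (d^2 - 9*d + 20)/(d^2 + 7*d + 12)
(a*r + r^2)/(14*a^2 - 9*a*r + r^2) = r*(a + r)/(14*a^2 - 9*a*r + r^2)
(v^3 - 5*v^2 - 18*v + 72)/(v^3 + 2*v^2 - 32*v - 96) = (v - 3)/(v + 4)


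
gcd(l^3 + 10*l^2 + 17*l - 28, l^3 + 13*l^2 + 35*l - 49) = l^2 + 6*l - 7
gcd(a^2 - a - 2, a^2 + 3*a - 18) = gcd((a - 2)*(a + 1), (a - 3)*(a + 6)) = 1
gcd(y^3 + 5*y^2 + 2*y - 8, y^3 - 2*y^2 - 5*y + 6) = y^2 + y - 2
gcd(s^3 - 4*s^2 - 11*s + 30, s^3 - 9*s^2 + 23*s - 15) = s - 5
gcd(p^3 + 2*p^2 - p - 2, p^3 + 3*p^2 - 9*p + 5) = p - 1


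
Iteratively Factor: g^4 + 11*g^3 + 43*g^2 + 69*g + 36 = (g + 4)*(g^3 + 7*g^2 + 15*g + 9) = (g + 3)*(g + 4)*(g^2 + 4*g + 3) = (g + 3)^2*(g + 4)*(g + 1)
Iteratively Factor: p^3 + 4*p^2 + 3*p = (p + 1)*(p^2 + 3*p) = p*(p + 1)*(p + 3)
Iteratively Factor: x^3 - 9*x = (x)*(x^2 - 9) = x*(x - 3)*(x + 3)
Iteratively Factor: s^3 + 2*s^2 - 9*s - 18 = (s + 3)*(s^2 - s - 6) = (s - 3)*(s + 3)*(s + 2)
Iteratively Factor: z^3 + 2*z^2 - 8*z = (z - 2)*(z^2 + 4*z) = z*(z - 2)*(z + 4)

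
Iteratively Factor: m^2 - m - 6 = (m - 3)*(m + 2)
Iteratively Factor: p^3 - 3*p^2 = (p)*(p^2 - 3*p) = p^2*(p - 3)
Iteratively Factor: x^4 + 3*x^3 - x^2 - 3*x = (x - 1)*(x^3 + 4*x^2 + 3*x) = (x - 1)*(x + 3)*(x^2 + x) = (x - 1)*(x + 1)*(x + 3)*(x)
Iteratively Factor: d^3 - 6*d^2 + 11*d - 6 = (d - 3)*(d^2 - 3*d + 2) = (d - 3)*(d - 2)*(d - 1)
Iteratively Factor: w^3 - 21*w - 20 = (w - 5)*(w^2 + 5*w + 4) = (w - 5)*(w + 1)*(w + 4)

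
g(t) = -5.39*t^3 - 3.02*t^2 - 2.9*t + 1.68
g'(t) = -16.17*t^2 - 6.04*t - 2.9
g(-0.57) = 3.35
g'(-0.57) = -4.71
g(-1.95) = 35.82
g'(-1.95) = -52.61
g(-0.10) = 1.95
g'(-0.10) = -2.46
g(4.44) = -542.51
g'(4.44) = -348.49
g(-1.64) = 22.09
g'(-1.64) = -36.49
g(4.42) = -535.57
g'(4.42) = -345.50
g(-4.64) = 488.56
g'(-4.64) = -323.01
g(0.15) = 1.16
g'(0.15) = -4.17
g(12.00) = -9781.92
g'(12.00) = -2403.86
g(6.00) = -1288.68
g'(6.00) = -621.26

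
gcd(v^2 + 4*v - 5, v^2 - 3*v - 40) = v + 5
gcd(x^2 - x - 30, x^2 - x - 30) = x^2 - x - 30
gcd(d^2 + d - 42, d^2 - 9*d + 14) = 1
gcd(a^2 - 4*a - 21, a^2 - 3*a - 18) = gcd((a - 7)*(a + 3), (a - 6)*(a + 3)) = a + 3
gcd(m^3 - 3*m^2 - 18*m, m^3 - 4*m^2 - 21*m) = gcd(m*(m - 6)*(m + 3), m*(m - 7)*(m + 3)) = m^2 + 3*m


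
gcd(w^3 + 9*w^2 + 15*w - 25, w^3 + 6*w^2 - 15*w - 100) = w^2 + 10*w + 25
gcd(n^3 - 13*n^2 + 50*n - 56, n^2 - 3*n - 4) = n - 4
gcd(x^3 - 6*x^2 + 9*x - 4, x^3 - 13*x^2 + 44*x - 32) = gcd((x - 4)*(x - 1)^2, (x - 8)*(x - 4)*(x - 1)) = x^2 - 5*x + 4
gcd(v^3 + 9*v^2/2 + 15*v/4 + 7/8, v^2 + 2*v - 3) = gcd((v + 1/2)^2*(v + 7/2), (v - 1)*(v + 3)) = 1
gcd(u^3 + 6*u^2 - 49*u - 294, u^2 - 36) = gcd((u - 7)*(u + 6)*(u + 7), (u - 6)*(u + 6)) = u + 6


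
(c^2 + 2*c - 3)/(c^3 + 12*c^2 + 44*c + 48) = (c^2 + 2*c - 3)/(c^3 + 12*c^2 + 44*c + 48)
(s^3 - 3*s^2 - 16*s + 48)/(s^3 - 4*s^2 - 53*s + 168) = (s^2 - 16)/(s^2 - s - 56)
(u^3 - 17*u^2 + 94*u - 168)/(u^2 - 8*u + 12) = (u^2 - 11*u + 28)/(u - 2)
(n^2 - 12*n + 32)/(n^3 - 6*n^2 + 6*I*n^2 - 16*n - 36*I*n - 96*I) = (n - 4)/(n^2 + n*(2 + 6*I) + 12*I)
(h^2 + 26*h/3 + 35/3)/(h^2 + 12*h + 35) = (h + 5/3)/(h + 5)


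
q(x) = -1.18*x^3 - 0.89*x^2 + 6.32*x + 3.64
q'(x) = -3.54*x^2 - 1.78*x + 6.32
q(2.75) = -10.25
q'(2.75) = -25.35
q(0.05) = 3.95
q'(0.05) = 6.22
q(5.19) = -152.49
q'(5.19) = -98.27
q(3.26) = -26.10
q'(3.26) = -37.10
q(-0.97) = -2.25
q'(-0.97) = 4.72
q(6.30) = -286.92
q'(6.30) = -145.40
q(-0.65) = -0.52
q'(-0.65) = 5.98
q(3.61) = -40.66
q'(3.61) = -46.24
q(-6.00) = 188.56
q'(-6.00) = -110.44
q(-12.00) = 1838.68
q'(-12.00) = -482.08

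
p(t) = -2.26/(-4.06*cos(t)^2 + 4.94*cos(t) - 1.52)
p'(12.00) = -39.45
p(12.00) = 9.32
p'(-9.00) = 0.13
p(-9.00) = 0.24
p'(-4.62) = -3.17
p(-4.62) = 1.12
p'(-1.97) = 1.03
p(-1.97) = 0.56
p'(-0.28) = -6.56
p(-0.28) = 4.33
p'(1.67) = -3.08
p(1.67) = 1.10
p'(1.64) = -3.51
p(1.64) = 1.20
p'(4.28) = 0.92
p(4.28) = 0.53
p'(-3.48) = -0.10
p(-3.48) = 0.23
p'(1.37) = -15.17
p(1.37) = 3.25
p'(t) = -2.26*(-8.12*sin(t)*cos(t) + 4.94*sin(t))/(-4.06*cos(t)^2 + 4.94*cos(t) - 1.52)^2 = (18.3512*cos(t) - 11.1644)*sin(t)/(4.06*cos(t)^2 - 4.94*cos(t) + 1.52)^2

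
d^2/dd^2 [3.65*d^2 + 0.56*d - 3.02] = 7.30000000000000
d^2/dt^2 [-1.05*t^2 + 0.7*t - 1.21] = -2.10000000000000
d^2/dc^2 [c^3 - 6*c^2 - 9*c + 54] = 6*c - 12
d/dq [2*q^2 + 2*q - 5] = 4*q + 2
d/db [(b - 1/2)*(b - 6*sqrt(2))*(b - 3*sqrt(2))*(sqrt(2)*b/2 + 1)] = 2*sqrt(2)*b^3 - 24*b^2 - 3*sqrt(2)*b^2/4 + 8*b + 18*sqrt(2)*b - 9*sqrt(2)/2 + 36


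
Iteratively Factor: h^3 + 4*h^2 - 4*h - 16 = (h + 2)*(h^2 + 2*h - 8) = (h + 2)*(h + 4)*(h - 2)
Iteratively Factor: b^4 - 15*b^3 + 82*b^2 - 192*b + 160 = (b - 4)*(b^3 - 11*b^2 + 38*b - 40) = (b - 4)*(b - 2)*(b^2 - 9*b + 20) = (b - 4)^2*(b - 2)*(b - 5)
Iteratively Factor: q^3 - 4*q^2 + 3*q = (q)*(q^2 - 4*q + 3) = q*(q - 3)*(q - 1)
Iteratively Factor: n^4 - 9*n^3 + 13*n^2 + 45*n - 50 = (n - 1)*(n^3 - 8*n^2 + 5*n + 50) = (n - 1)*(n + 2)*(n^2 - 10*n + 25) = (n - 5)*(n - 1)*(n + 2)*(n - 5)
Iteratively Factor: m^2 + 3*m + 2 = (m + 1)*(m + 2)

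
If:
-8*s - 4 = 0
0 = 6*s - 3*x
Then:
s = -1/2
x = -1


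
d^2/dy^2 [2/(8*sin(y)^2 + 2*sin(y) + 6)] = (-64*sin(y)^4 - 12*sin(y)^3 + 143*sin(y)^2 + 27*sin(y) - 22)/(4*sin(y)^2 + sin(y) + 3)^3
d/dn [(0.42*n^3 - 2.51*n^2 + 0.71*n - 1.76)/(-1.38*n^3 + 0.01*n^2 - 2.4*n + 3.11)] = (-3.4596*n^4 - 0.0564000000000009*n^3 + 2.6491*n^2 - 15.577*n - 2.0159)/(1.9044*n^6 - 0.0276*n^5 + 6.6241*n^4 - 8.6316*n^3 + 5.8222*n^2 - 14.928*n + 9.6721)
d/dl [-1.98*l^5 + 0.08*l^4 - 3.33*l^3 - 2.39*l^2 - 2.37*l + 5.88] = -9.9*l^4 + 0.32*l^3 - 9.99*l^2 - 4.78*l - 2.37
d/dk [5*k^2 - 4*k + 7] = 10*k - 4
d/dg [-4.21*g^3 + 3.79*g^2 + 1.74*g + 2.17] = -12.63*g^2 + 7.58*g + 1.74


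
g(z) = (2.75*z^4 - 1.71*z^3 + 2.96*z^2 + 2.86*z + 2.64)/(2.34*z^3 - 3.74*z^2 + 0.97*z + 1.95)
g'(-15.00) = 1.17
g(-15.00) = -16.64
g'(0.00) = 0.79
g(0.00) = 1.35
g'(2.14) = -1.04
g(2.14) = 6.43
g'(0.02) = 0.94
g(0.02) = 1.37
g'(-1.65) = 0.79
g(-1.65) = -1.67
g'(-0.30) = -4.88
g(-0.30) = 1.68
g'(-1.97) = 0.90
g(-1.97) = -1.95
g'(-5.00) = 1.11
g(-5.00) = -5.13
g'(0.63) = 6.34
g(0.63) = 3.38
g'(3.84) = 0.76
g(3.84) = 6.73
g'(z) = (-7.02*z^2 + 7.48*z - 0.97)*(2.75*z^4 - 1.71*z^3 + 2.96*z^2 + 2.86*z + 2.64)/(2.34*z^3 - 3.74*z^2 + 0.97*z + 1.95)^2 + (11.0*z^3 - 5.13*z^2 + 5.92*z + 2.86)/(2.34*z^3 - 3.74*z^2 + 0.97*z + 1.95)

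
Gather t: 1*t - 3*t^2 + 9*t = -3*t^2 + 10*t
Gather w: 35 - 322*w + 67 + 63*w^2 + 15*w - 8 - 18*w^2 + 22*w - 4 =45*w^2 - 285*w + 90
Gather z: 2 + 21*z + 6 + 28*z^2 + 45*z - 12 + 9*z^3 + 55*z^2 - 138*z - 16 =9*z^3 + 83*z^2 - 72*z - 20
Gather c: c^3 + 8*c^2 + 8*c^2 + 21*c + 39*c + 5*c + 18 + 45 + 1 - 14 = c^3 + 16*c^2 + 65*c + 50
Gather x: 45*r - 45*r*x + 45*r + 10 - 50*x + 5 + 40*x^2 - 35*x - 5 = 90*r + 40*x^2 + x*(-45*r - 85) + 10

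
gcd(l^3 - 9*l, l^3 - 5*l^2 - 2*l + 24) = l - 3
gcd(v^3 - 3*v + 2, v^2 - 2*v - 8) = v + 2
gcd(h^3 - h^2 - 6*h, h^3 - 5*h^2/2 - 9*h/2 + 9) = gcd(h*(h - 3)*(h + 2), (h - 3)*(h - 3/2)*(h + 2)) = h^2 - h - 6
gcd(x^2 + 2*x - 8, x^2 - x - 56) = 1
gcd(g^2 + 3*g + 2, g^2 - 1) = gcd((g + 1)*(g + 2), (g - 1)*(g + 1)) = g + 1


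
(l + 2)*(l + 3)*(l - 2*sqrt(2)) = l^3 - 2*sqrt(2)*l^2 + 5*l^2 - 10*sqrt(2)*l + 6*l - 12*sqrt(2)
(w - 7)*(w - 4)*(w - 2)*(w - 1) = w^4 - 14*w^3 + 63*w^2 - 106*w + 56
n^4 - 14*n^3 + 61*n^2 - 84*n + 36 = (n - 6)^2*(n - 1)^2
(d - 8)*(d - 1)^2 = d^3 - 10*d^2 + 17*d - 8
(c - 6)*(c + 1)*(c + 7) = c^3 + 2*c^2 - 41*c - 42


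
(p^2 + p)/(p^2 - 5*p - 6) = p/(p - 6)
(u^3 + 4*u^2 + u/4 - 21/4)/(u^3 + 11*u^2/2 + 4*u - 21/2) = (u + 3/2)/(u + 3)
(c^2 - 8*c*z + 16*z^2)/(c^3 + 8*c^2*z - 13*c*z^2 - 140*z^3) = (c - 4*z)/(c^2 + 12*c*z + 35*z^2)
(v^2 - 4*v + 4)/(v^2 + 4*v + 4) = (v^2 - 4*v + 4)/(v^2 + 4*v + 4)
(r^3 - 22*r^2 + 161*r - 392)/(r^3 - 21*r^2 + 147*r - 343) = (r - 8)/(r - 7)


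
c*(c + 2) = c^2 + 2*c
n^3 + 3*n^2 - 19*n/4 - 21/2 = (n - 2)*(n + 3/2)*(n + 7/2)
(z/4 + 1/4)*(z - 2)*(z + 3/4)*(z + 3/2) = z^4/4 + 5*z^3/16 - 25*z^2/32 - 45*z/32 - 9/16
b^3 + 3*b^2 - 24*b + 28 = (b - 2)^2*(b + 7)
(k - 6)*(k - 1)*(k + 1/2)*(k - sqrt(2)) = k^4 - 13*k^3/2 - sqrt(2)*k^3 + 5*k^2/2 + 13*sqrt(2)*k^2/2 - 5*sqrt(2)*k/2 + 3*k - 3*sqrt(2)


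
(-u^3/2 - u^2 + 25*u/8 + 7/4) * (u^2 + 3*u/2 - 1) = -u^5/2 - 7*u^4/4 + 17*u^3/8 + 119*u^2/16 - u/2 - 7/4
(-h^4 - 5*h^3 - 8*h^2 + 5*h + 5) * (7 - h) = h^5 - 2*h^4 - 27*h^3 - 61*h^2 + 30*h + 35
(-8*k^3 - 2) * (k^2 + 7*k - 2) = -8*k^5 - 56*k^4 + 16*k^3 - 2*k^2 - 14*k + 4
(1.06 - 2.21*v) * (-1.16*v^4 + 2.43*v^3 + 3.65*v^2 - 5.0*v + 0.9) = 2.5636*v^5 - 6.5999*v^4 - 5.4907*v^3 + 14.919*v^2 - 7.289*v + 0.954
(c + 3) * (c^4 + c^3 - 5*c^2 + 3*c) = c^5 + 4*c^4 - 2*c^3 - 12*c^2 + 9*c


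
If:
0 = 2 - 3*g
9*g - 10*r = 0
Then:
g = 2/3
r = 3/5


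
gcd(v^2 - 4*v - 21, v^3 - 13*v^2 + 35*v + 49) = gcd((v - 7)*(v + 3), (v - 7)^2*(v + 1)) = v - 7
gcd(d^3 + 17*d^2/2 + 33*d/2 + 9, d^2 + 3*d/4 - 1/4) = d + 1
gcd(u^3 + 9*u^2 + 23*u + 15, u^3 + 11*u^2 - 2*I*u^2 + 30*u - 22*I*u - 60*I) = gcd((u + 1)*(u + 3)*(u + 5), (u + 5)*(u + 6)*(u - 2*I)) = u + 5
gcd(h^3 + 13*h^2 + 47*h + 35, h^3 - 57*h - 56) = h^2 + 8*h + 7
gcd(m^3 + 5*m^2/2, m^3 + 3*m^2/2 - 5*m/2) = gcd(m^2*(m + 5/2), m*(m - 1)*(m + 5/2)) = m^2 + 5*m/2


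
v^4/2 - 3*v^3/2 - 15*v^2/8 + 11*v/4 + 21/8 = (v/2 + 1/2)*(v - 7/2)*(v - 3/2)*(v + 1)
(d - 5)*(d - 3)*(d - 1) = d^3 - 9*d^2 + 23*d - 15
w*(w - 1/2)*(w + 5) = w^3 + 9*w^2/2 - 5*w/2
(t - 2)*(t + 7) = t^2 + 5*t - 14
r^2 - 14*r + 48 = (r - 8)*(r - 6)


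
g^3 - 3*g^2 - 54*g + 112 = (g - 8)*(g - 2)*(g + 7)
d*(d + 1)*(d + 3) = d^3 + 4*d^2 + 3*d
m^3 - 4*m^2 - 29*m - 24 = (m - 8)*(m + 1)*(m + 3)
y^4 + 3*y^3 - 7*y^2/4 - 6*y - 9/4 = (y - 3/2)*(y + 1/2)*(y + 1)*(y + 3)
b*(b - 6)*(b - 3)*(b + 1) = b^4 - 8*b^3 + 9*b^2 + 18*b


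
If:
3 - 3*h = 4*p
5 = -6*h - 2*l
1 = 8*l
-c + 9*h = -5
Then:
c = -23/8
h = -7/8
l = 1/8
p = 45/32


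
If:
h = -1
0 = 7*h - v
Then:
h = -1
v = -7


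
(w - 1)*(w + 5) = w^2 + 4*w - 5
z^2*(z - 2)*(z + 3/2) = z^4 - z^3/2 - 3*z^2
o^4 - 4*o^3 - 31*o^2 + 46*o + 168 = (o - 7)*(o - 3)*(o + 2)*(o + 4)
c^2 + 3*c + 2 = (c + 1)*(c + 2)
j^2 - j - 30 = (j - 6)*(j + 5)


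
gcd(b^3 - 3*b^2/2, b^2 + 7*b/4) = b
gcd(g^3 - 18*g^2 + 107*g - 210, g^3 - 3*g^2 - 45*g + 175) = g - 5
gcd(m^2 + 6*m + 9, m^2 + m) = 1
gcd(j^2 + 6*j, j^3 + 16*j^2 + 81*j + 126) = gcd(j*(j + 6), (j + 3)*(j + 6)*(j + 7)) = j + 6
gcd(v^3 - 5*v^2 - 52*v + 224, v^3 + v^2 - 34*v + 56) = v^2 + 3*v - 28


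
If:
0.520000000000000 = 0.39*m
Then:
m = 1.33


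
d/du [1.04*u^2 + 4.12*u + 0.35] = 2.08*u + 4.12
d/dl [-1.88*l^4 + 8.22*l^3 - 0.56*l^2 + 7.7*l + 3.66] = -7.52*l^3 + 24.66*l^2 - 1.12*l + 7.7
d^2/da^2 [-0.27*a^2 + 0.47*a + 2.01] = -0.540000000000000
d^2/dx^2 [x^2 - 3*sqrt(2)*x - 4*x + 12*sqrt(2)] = 2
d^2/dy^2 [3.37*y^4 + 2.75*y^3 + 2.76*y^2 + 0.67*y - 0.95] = 40.44*y^2 + 16.5*y + 5.52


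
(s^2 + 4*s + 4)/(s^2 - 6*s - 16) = (s + 2)/(s - 8)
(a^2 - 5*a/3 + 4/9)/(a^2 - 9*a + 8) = (9*a^2 - 15*a + 4)/(9*(a^2 - 9*a + 8))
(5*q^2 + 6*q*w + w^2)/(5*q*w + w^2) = (q + w)/w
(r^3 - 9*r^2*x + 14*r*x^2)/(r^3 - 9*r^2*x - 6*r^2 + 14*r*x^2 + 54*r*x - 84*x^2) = r/(r - 6)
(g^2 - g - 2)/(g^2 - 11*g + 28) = (g^2 - g - 2)/(g^2 - 11*g + 28)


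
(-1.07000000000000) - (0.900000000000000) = -1.97000000000000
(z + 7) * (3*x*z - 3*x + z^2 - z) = 3*x*z^2 + 18*x*z - 21*x + z^3 + 6*z^2 - 7*z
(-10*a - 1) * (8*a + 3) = -80*a^2 - 38*a - 3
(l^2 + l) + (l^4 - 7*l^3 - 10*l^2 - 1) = l^4 - 7*l^3 - 9*l^2 + l - 1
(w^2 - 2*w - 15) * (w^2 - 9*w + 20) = w^4 - 11*w^3 + 23*w^2 + 95*w - 300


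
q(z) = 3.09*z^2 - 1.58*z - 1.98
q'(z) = 6.18*z - 1.58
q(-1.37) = 5.98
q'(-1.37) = -10.05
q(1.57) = 3.16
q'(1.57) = 8.12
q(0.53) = -1.95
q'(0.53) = 1.70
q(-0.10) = -1.79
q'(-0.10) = -2.20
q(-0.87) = 1.73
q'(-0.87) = -6.96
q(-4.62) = 71.27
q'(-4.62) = -30.13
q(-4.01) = 54.04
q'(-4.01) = -26.36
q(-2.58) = 22.66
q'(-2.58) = -17.52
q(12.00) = 424.02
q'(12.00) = 72.58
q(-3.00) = 30.57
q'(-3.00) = -20.12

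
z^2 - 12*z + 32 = (z - 8)*(z - 4)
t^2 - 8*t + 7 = (t - 7)*(t - 1)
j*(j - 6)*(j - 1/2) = j^3 - 13*j^2/2 + 3*j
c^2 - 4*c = c*(c - 4)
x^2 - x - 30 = (x - 6)*(x + 5)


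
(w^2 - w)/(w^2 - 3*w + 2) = w/(w - 2)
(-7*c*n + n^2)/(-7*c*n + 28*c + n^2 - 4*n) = n/(n - 4)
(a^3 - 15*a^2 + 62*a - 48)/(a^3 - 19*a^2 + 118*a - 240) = (a - 1)/(a - 5)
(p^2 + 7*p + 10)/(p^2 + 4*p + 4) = (p + 5)/(p + 2)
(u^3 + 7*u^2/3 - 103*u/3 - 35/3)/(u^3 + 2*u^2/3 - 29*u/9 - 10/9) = 3*(u^2 + 2*u - 35)/(3*u^2 + u - 10)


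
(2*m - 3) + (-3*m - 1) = -m - 4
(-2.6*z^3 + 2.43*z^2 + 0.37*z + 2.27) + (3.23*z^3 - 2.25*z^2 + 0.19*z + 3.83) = 0.63*z^3 + 0.18*z^2 + 0.56*z + 6.1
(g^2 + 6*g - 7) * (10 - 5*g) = -5*g^3 - 20*g^2 + 95*g - 70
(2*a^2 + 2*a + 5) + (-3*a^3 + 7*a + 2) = -3*a^3 + 2*a^2 + 9*a + 7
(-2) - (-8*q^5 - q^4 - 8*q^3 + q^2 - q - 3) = 8*q^5 + q^4 + 8*q^3 - q^2 + q + 1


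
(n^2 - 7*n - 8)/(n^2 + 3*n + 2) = (n - 8)/(n + 2)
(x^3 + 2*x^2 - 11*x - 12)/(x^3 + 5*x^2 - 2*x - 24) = (x^2 - 2*x - 3)/(x^2 + x - 6)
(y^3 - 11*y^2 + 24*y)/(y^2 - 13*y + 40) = y*(y - 3)/(y - 5)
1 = 1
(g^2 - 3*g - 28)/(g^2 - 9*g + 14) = (g + 4)/(g - 2)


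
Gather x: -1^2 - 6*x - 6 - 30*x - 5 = -36*x - 12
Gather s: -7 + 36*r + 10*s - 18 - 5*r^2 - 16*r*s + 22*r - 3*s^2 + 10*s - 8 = -5*r^2 + 58*r - 3*s^2 + s*(20 - 16*r) - 33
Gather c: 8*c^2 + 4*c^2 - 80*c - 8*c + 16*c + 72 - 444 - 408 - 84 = 12*c^2 - 72*c - 864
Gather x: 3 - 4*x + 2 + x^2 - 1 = x^2 - 4*x + 4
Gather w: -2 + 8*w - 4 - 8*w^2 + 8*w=-8*w^2 + 16*w - 6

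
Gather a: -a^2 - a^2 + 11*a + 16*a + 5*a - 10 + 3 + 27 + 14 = -2*a^2 + 32*a + 34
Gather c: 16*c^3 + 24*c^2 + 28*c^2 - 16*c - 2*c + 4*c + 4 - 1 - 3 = 16*c^3 + 52*c^2 - 14*c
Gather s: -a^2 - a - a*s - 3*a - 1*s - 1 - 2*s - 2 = -a^2 - 4*a + s*(-a - 3) - 3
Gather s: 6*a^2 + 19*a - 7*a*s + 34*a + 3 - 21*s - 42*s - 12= 6*a^2 + 53*a + s*(-7*a - 63) - 9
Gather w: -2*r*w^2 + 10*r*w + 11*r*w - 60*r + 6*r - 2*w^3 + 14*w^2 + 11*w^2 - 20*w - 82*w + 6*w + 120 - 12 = -54*r - 2*w^3 + w^2*(25 - 2*r) + w*(21*r - 96) + 108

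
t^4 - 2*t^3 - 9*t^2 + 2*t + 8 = (t - 4)*(t - 1)*(t + 1)*(t + 2)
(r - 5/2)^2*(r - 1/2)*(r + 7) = r^4 + 3*r^3/2 - 119*r^2/4 + 465*r/8 - 175/8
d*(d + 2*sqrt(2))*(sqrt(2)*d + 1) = sqrt(2)*d^3 + 5*d^2 + 2*sqrt(2)*d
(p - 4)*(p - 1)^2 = p^3 - 6*p^2 + 9*p - 4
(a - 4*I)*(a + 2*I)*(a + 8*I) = a^3 + 6*I*a^2 + 24*a + 64*I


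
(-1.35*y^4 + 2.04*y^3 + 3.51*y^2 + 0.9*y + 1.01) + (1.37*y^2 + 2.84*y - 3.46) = -1.35*y^4 + 2.04*y^3 + 4.88*y^2 + 3.74*y - 2.45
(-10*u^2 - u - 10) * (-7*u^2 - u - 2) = 70*u^4 + 17*u^3 + 91*u^2 + 12*u + 20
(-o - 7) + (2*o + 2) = o - 5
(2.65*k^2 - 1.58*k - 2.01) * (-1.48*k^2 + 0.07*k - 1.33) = -3.922*k^4 + 2.5239*k^3 - 0.6603*k^2 + 1.9607*k + 2.6733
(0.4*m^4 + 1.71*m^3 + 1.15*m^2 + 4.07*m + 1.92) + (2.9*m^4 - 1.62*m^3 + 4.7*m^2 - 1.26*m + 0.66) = 3.3*m^4 + 0.0899999999999999*m^3 + 5.85*m^2 + 2.81*m + 2.58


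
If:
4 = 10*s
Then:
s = 2/5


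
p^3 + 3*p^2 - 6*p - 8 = (p - 2)*(p + 1)*(p + 4)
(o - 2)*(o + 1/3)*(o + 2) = o^3 + o^2/3 - 4*o - 4/3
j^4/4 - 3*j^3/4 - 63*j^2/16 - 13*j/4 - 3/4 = (j/2 + 1/4)^2*(j - 6)*(j + 2)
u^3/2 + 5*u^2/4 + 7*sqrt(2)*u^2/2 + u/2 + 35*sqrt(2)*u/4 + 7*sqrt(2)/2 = (u/2 + 1)*(u + 1/2)*(u + 7*sqrt(2))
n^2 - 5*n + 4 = (n - 4)*(n - 1)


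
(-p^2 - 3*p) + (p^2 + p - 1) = -2*p - 1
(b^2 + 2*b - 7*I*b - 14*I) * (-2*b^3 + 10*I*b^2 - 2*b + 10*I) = -2*b^5 - 4*b^4 + 24*I*b^4 + 68*b^3 + 48*I*b^3 + 136*b^2 + 24*I*b^2 + 70*b + 48*I*b + 140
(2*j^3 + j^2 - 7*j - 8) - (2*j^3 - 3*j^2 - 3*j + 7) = 4*j^2 - 4*j - 15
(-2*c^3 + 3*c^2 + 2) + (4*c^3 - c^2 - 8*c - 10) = 2*c^3 + 2*c^2 - 8*c - 8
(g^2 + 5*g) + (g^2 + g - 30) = 2*g^2 + 6*g - 30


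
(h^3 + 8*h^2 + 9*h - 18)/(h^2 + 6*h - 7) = (h^2 + 9*h + 18)/(h + 7)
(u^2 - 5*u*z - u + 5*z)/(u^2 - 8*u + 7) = (u - 5*z)/(u - 7)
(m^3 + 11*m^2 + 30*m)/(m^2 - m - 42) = m*(m + 5)/(m - 7)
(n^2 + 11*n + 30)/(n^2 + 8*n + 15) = (n + 6)/(n + 3)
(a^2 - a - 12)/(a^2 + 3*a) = (a - 4)/a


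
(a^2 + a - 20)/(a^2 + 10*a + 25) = (a - 4)/(a + 5)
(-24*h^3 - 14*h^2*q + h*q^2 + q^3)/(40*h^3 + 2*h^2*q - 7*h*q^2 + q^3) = (3*h + q)/(-5*h + q)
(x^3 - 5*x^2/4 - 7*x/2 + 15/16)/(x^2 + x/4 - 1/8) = (4*x^2 - 4*x - 15)/(2*(2*x + 1))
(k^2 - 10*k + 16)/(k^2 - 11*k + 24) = (k - 2)/(k - 3)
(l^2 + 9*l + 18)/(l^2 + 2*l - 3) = (l + 6)/(l - 1)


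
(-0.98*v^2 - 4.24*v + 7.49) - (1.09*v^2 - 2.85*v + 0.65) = -2.07*v^2 - 1.39*v + 6.84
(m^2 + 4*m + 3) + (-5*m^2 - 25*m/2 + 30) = -4*m^2 - 17*m/2 + 33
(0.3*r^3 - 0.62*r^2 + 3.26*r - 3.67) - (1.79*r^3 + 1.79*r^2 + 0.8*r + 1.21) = -1.49*r^3 - 2.41*r^2 + 2.46*r - 4.88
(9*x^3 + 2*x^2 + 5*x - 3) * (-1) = -9*x^3 - 2*x^2 - 5*x + 3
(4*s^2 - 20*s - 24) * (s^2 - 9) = 4*s^4 - 20*s^3 - 60*s^2 + 180*s + 216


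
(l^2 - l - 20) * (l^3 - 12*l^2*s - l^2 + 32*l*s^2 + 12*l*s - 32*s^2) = l^5 - 12*l^4*s - 2*l^4 + 32*l^3*s^2 + 24*l^3*s - 19*l^3 - 64*l^2*s^2 + 228*l^2*s + 20*l^2 - 608*l*s^2 - 240*l*s + 640*s^2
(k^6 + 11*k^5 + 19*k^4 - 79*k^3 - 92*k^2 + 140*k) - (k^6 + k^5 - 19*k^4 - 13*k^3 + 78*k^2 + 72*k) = 10*k^5 + 38*k^4 - 66*k^3 - 170*k^2 + 68*k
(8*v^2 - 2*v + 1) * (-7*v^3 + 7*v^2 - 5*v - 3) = -56*v^5 + 70*v^4 - 61*v^3 - 7*v^2 + v - 3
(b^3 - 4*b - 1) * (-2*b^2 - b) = -2*b^5 - b^4 + 8*b^3 + 6*b^2 + b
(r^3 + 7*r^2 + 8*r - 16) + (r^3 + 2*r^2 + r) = 2*r^3 + 9*r^2 + 9*r - 16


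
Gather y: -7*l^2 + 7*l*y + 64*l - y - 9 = -7*l^2 + 64*l + y*(7*l - 1) - 9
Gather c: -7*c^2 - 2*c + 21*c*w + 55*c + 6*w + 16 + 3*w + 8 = -7*c^2 + c*(21*w + 53) + 9*w + 24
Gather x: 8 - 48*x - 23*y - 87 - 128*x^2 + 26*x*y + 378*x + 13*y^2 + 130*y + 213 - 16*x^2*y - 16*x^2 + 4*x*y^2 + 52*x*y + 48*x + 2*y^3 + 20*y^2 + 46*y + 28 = x^2*(-16*y - 144) + x*(4*y^2 + 78*y + 378) + 2*y^3 + 33*y^2 + 153*y + 162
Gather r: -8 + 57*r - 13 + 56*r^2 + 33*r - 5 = 56*r^2 + 90*r - 26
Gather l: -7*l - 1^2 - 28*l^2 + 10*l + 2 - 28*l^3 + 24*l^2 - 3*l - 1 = -28*l^3 - 4*l^2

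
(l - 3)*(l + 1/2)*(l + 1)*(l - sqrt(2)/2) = l^4 - 3*l^3/2 - sqrt(2)*l^3/2 - 4*l^2 + 3*sqrt(2)*l^2/4 - 3*l/2 + 2*sqrt(2)*l + 3*sqrt(2)/4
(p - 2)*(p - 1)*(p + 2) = p^3 - p^2 - 4*p + 4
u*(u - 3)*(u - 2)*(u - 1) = u^4 - 6*u^3 + 11*u^2 - 6*u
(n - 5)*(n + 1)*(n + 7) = n^3 + 3*n^2 - 33*n - 35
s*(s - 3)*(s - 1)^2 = s^4 - 5*s^3 + 7*s^2 - 3*s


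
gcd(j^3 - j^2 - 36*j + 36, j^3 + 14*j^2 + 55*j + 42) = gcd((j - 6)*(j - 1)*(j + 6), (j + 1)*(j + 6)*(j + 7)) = j + 6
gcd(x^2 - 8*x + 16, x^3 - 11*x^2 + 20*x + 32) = x - 4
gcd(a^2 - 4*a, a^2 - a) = a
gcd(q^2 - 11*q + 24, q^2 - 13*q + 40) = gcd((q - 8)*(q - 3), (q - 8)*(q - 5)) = q - 8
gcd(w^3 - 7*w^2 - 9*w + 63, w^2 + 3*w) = w + 3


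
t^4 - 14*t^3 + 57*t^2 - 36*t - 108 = (t - 6)^2*(t - 3)*(t + 1)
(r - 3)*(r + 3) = r^2 - 9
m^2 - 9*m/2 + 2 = (m - 4)*(m - 1/2)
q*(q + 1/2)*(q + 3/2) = q^3 + 2*q^2 + 3*q/4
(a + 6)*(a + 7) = a^2 + 13*a + 42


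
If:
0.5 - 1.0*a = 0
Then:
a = 0.50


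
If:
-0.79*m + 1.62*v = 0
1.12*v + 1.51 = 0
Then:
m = -2.76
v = -1.35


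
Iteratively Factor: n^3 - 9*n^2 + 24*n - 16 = (n - 1)*(n^2 - 8*n + 16) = (n - 4)*(n - 1)*(n - 4)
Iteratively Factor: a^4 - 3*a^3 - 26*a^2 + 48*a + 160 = (a + 4)*(a^3 - 7*a^2 + 2*a + 40) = (a - 5)*(a + 4)*(a^2 - 2*a - 8) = (a - 5)*(a - 4)*(a + 4)*(a + 2)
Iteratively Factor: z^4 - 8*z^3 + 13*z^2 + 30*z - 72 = (z + 2)*(z^3 - 10*z^2 + 33*z - 36) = (z - 3)*(z + 2)*(z^2 - 7*z + 12) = (z - 4)*(z - 3)*(z + 2)*(z - 3)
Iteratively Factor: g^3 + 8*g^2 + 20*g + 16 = (g + 2)*(g^2 + 6*g + 8) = (g + 2)*(g + 4)*(g + 2)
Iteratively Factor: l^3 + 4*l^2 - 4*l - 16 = (l + 2)*(l^2 + 2*l - 8) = (l - 2)*(l + 2)*(l + 4)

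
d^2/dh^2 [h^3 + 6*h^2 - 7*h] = 6*h + 12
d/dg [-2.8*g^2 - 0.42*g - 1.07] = -5.6*g - 0.42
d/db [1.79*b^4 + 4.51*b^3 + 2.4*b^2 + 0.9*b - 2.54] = 7.16*b^3 + 13.53*b^2 + 4.8*b + 0.9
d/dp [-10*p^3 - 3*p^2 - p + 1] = -30*p^2 - 6*p - 1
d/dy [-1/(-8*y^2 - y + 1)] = (-16*y - 1)/(8*y^2 + y - 1)^2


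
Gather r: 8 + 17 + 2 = 27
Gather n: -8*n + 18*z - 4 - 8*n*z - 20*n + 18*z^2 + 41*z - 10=n*(-8*z - 28) + 18*z^2 + 59*z - 14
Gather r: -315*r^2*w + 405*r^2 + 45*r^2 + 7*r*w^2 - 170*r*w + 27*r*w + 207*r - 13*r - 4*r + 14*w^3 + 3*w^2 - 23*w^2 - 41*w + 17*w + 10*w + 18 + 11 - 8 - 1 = r^2*(450 - 315*w) + r*(7*w^2 - 143*w + 190) + 14*w^3 - 20*w^2 - 14*w + 20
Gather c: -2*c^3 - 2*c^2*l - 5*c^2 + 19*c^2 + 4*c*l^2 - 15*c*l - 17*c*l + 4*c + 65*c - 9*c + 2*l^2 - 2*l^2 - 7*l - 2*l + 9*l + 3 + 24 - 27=-2*c^3 + c^2*(14 - 2*l) + c*(4*l^2 - 32*l + 60)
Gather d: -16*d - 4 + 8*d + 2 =-8*d - 2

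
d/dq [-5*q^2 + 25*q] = 25 - 10*q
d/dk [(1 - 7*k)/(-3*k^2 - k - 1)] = (21*k^2 + 7*k - (6*k + 1)*(7*k - 1) + 7)/(3*k^2 + k + 1)^2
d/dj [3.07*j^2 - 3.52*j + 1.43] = 6.14*j - 3.52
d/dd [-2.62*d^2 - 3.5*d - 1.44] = -5.24*d - 3.5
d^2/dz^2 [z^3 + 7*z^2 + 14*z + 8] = 6*z + 14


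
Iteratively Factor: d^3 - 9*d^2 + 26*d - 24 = (d - 2)*(d^2 - 7*d + 12) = (d - 3)*(d - 2)*(d - 4)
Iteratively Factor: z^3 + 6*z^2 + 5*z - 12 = (z - 1)*(z^2 + 7*z + 12) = (z - 1)*(z + 4)*(z + 3)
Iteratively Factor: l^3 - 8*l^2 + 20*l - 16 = (l - 4)*(l^2 - 4*l + 4) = (l - 4)*(l - 2)*(l - 2)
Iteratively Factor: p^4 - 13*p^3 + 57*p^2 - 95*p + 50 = (p - 2)*(p^3 - 11*p^2 + 35*p - 25) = (p - 5)*(p - 2)*(p^2 - 6*p + 5) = (p - 5)^2*(p - 2)*(p - 1)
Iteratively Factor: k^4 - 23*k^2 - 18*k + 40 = (k - 1)*(k^3 + k^2 - 22*k - 40) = (k - 1)*(k + 2)*(k^2 - k - 20) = (k - 1)*(k + 2)*(k + 4)*(k - 5)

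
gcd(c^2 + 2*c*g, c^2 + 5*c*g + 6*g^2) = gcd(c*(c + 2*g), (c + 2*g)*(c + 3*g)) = c + 2*g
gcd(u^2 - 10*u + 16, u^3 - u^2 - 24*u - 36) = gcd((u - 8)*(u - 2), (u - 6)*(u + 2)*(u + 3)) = 1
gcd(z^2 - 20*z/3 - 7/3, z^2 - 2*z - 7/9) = z + 1/3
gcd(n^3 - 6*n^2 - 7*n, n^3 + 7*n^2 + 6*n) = n^2 + n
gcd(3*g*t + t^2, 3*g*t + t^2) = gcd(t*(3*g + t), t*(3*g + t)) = 3*g*t + t^2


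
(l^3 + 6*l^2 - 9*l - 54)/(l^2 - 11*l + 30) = (l^3 + 6*l^2 - 9*l - 54)/(l^2 - 11*l + 30)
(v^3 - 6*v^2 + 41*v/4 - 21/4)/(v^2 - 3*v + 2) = (v^2 - 5*v + 21/4)/(v - 2)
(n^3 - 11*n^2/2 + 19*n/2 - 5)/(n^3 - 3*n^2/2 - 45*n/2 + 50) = (n^2 - 3*n + 2)/(n^2 + n - 20)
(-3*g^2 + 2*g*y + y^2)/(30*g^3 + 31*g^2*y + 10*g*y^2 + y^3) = (-g + y)/(10*g^2 + 7*g*y + y^2)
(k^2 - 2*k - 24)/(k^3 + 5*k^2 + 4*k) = (k - 6)/(k*(k + 1))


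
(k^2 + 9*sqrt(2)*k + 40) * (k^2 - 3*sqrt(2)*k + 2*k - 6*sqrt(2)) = k^4 + 2*k^3 + 6*sqrt(2)*k^3 - 14*k^2 + 12*sqrt(2)*k^2 - 120*sqrt(2)*k - 28*k - 240*sqrt(2)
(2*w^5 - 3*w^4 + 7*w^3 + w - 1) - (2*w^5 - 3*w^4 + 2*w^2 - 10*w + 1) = 7*w^3 - 2*w^2 + 11*w - 2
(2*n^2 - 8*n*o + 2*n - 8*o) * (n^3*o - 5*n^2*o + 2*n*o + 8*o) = 2*n^5*o - 8*n^4*o^2 - 8*n^4*o + 32*n^3*o^2 - 6*n^3*o + 24*n^2*o^2 + 20*n^2*o - 80*n*o^2 + 16*n*o - 64*o^2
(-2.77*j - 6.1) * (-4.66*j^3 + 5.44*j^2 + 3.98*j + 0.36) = 12.9082*j^4 + 13.3572*j^3 - 44.2086*j^2 - 25.2752*j - 2.196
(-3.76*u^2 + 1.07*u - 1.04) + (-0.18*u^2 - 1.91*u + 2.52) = -3.94*u^2 - 0.84*u + 1.48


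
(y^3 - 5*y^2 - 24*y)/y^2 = y - 5 - 24/y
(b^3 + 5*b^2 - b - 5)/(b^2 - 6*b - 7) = (b^2 + 4*b - 5)/(b - 7)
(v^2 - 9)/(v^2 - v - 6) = (v + 3)/(v + 2)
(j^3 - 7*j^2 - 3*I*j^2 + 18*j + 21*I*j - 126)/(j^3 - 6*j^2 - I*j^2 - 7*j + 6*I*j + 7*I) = (j^2 - 3*I*j + 18)/(j^2 + j*(1 - I) - I)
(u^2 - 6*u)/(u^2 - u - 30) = u/(u + 5)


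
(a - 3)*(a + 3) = a^2 - 9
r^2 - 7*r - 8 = (r - 8)*(r + 1)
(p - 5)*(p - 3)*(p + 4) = p^3 - 4*p^2 - 17*p + 60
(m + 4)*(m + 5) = m^2 + 9*m + 20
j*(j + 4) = j^2 + 4*j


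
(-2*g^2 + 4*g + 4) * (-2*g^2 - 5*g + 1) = 4*g^4 + 2*g^3 - 30*g^2 - 16*g + 4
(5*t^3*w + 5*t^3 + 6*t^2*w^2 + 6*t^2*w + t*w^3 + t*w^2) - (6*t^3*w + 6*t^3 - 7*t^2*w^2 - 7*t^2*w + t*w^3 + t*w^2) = -t^3*w - t^3 + 13*t^2*w^2 + 13*t^2*w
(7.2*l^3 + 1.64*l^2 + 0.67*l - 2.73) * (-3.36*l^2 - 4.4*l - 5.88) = -24.192*l^5 - 37.1904*l^4 - 51.8032*l^3 - 3.4184*l^2 + 8.0724*l + 16.0524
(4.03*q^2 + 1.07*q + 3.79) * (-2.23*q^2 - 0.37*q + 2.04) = -8.9869*q^4 - 3.8772*q^3 - 0.626399999999999*q^2 + 0.7805*q + 7.7316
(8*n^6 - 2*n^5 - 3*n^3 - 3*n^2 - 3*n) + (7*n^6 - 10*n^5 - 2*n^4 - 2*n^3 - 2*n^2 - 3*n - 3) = 15*n^6 - 12*n^5 - 2*n^4 - 5*n^3 - 5*n^2 - 6*n - 3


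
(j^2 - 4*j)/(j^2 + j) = (j - 4)/(j + 1)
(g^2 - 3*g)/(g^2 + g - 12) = g/(g + 4)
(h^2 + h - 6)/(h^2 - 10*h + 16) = (h + 3)/(h - 8)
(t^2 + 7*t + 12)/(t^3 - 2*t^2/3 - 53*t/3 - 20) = 3*(t + 4)/(3*t^2 - 11*t - 20)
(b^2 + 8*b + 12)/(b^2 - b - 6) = (b + 6)/(b - 3)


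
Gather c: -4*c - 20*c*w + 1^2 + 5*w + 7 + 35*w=c*(-20*w - 4) + 40*w + 8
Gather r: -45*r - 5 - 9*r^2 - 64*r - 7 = -9*r^2 - 109*r - 12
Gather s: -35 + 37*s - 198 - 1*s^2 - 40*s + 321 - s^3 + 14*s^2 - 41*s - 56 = -s^3 + 13*s^2 - 44*s + 32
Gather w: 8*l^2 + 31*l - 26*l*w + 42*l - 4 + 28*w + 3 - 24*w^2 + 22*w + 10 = 8*l^2 + 73*l - 24*w^2 + w*(50 - 26*l) + 9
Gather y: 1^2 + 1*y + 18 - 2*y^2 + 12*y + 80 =-2*y^2 + 13*y + 99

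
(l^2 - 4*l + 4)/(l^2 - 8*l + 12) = (l - 2)/(l - 6)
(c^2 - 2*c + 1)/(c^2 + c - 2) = (c - 1)/(c + 2)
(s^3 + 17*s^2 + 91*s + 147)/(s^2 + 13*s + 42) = (s^2 + 10*s + 21)/(s + 6)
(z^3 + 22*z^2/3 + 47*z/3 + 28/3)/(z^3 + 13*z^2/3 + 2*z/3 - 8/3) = (3*z + 7)/(3*z - 2)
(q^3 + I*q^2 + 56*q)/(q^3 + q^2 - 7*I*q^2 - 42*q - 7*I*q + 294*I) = q*(q + 8*I)/(q^2 + q - 42)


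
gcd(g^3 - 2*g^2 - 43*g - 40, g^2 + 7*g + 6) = g + 1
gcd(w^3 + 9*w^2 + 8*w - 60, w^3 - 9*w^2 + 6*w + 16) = w - 2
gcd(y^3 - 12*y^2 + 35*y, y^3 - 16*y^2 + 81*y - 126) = y - 7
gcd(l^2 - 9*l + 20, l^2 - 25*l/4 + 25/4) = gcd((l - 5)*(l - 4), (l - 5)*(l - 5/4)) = l - 5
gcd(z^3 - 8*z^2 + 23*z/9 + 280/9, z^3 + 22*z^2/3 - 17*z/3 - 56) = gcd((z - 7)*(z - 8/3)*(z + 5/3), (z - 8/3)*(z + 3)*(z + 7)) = z - 8/3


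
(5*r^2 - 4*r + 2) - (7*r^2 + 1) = -2*r^2 - 4*r + 1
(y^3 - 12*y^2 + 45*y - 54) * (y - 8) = y^4 - 20*y^3 + 141*y^2 - 414*y + 432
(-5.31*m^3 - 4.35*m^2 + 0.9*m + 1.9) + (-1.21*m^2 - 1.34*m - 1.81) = -5.31*m^3 - 5.56*m^2 - 0.44*m + 0.0899999999999999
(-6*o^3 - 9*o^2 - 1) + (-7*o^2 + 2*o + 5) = -6*o^3 - 16*o^2 + 2*o + 4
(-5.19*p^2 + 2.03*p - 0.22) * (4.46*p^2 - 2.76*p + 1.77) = -23.1474*p^4 + 23.3782*p^3 - 15.7703*p^2 + 4.2003*p - 0.3894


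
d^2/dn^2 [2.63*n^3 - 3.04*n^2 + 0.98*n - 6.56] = 15.78*n - 6.08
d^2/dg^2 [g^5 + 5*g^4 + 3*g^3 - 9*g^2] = 20*g^3 + 60*g^2 + 18*g - 18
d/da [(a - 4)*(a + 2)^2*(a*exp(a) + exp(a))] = (a^4 + 5*a^3 - 9*a^2 - 52*a - 44)*exp(a)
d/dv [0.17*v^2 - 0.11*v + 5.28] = 0.34*v - 0.11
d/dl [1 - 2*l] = -2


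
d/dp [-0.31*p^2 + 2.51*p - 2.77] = 2.51 - 0.62*p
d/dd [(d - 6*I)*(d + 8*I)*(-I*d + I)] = -3*I*d^2 + 2*d*(2 + I) - 2 - 48*I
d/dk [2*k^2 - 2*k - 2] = 4*k - 2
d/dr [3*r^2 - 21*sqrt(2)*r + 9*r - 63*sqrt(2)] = 6*r - 21*sqrt(2) + 9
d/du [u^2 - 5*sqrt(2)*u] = 2*u - 5*sqrt(2)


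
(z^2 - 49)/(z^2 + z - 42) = (z - 7)/(z - 6)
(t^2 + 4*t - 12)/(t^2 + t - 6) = (t + 6)/(t + 3)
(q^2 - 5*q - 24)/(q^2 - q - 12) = (q - 8)/(q - 4)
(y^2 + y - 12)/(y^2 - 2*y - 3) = (y + 4)/(y + 1)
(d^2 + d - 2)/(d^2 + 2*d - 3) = (d + 2)/(d + 3)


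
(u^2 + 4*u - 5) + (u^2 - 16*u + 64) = 2*u^2 - 12*u + 59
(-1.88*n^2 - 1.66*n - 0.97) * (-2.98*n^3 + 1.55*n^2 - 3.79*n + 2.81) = 5.6024*n^5 + 2.0328*n^4 + 7.4428*n^3 - 0.4949*n^2 - 0.9883*n - 2.7257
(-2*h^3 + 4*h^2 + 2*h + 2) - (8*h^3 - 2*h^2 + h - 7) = -10*h^3 + 6*h^2 + h + 9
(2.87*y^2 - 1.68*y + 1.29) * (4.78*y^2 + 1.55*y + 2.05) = 13.7186*y^4 - 3.5819*y^3 + 9.4457*y^2 - 1.4445*y + 2.6445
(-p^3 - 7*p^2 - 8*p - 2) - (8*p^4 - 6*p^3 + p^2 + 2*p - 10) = -8*p^4 + 5*p^3 - 8*p^2 - 10*p + 8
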